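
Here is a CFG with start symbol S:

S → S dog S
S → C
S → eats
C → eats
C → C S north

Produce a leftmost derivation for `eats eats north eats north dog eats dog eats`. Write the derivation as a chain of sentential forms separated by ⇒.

S ⇒ S dog S ⇒ S dog S dog S ⇒ C dog S dog S ⇒ C S north dog S dog S ⇒ C S north S north dog S dog S ⇒ eats S north S north dog S dog S ⇒ eats eats north S north dog S dog S ⇒ eats eats north eats north dog S dog S ⇒ eats eats north eats north dog eats dog S ⇒ eats eats north eats north dog eats dog eats

S ⇒ S dog S   [S → S dog S]
S dog S ⇒ S dog S dog S   [S → S dog S]
S dog S dog S ⇒ C dog S dog S   [S → C]
C dog S dog S ⇒ C S north dog S dog S   [C → C S north]
C S north dog S dog S ⇒ C S north S north dog S dog S   [C → C S north]
C S north S north dog S dog S ⇒ eats S north S north dog S dog S   [C → eats]
eats S north S north dog S dog S ⇒ eats eats north S north dog S dog S   [S → eats]
eats eats north S north dog S dog S ⇒ eats eats north eats north dog S dog S   [S → eats]
eats eats north eats north dog S dog S ⇒ eats eats north eats north dog eats dog S   [S → eats]
eats eats north eats north dog eats dog S ⇒ eats eats north eats north dog eats dog eats   [S → eats]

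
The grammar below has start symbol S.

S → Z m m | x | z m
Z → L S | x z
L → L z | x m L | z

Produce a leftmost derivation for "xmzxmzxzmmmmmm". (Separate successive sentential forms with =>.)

S => Zmm => LSmm => xmLSmm => xmzSmm => xmzZmmmm => xmzLSmmmm => xmzxmLSmmmm => xmzxmzSmmmm => xmzxmzZmmmmmm => xmzxmzxzmmmmmm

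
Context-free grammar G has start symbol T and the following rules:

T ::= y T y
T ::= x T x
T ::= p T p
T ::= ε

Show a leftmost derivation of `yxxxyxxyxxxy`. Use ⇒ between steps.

T ⇒ yTy   [T ::= y T y]
yTy ⇒ yxTxy   [T ::= x T x]
yxTxy ⇒ yxxTxxy   [T ::= x T x]
yxxTxxy ⇒ yxxxTxxxy   [T ::= x T x]
yxxxTxxxy ⇒ yxxxyTyxxxy   [T ::= y T y]
yxxxyTyxxxy ⇒ yxxxyxTxyxxxy   [T ::= x T x]
yxxxyxTxyxxxy ⇒ yxxxyxxyxxxy   [T ::= ε]

T ⇒ yTy ⇒ yxTxy ⇒ yxxTxxy ⇒ yxxxTxxxy ⇒ yxxxyTyxxxy ⇒ yxxxyxTxyxxxy ⇒ yxxxyxxyxxxy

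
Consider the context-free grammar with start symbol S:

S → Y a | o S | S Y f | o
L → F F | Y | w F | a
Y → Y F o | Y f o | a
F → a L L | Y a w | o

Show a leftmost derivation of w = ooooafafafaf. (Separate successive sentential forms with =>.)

S => SYf => oSYf => ooSYf => oooSYf => oooSYfYf => oooSYfYfYf => oooSYfYfYfYf => ooooYfYfYfYf => ooooafYfYfYf => ooooafafYfYf => ooooafafafYf => ooooafafafaf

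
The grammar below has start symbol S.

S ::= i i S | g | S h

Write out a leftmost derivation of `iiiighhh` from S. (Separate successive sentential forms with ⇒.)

S ⇒ Sh ⇒ iiSh ⇒ iiShh ⇒ iiiiShh ⇒ iiiiShhh ⇒ iiiighhh

S ⇒ Sh   [S ::= S h]
Sh ⇒ iiSh   [S ::= i i S]
iiSh ⇒ iiShh   [S ::= S h]
iiShh ⇒ iiiiShh   [S ::= i i S]
iiiiShh ⇒ iiiiShhh   [S ::= S h]
iiiiShhh ⇒ iiiighhh   [S ::= g]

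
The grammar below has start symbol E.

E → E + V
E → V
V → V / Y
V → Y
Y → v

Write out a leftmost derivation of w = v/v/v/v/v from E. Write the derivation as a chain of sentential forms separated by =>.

E => V   [E → V]
V => V/Y   [V → V / Y]
V/Y => V/Y/Y   [V → V / Y]
V/Y/Y => V/Y/Y/Y   [V → V / Y]
V/Y/Y/Y => V/Y/Y/Y/Y   [V → V / Y]
V/Y/Y/Y/Y => Y/Y/Y/Y/Y   [V → Y]
Y/Y/Y/Y/Y => v/Y/Y/Y/Y   [Y → v]
v/Y/Y/Y/Y => v/v/Y/Y/Y   [Y → v]
v/v/Y/Y/Y => v/v/v/Y/Y   [Y → v]
v/v/v/Y/Y => v/v/v/v/Y   [Y → v]
v/v/v/v/Y => v/v/v/v/v   [Y → v]

E => V => V/Y => V/Y/Y => V/Y/Y/Y => V/Y/Y/Y/Y => Y/Y/Y/Y/Y => v/Y/Y/Y/Y => v/v/Y/Y/Y => v/v/v/Y/Y => v/v/v/v/Y => v/v/v/v/v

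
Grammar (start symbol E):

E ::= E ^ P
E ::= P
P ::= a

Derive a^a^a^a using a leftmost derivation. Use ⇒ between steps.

E ⇒ E^P ⇒ E^P^P ⇒ E^P^P^P ⇒ P^P^P^P ⇒ a^P^P^P ⇒ a^a^P^P ⇒ a^a^a^P ⇒ a^a^a^a

E ⇒ E^P   [E ::= E ^ P]
E^P ⇒ E^P^P   [E ::= E ^ P]
E^P^P ⇒ E^P^P^P   [E ::= E ^ P]
E^P^P^P ⇒ P^P^P^P   [E ::= P]
P^P^P^P ⇒ a^P^P^P   [P ::= a]
a^P^P^P ⇒ a^a^P^P   [P ::= a]
a^a^P^P ⇒ a^a^a^P   [P ::= a]
a^a^a^P ⇒ a^a^a^a   [P ::= a]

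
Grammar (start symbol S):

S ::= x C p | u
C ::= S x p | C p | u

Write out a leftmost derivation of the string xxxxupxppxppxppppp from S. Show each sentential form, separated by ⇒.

S ⇒ xCp ⇒ xCpp ⇒ xCppp ⇒ xCpppp ⇒ xSxppppp ⇒ xxCpxppppp ⇒ xxSxppxppppp ⇒ xxxCpxppxppppp ⇒ xxxSxppxppxppppp ⇒ xxxxCpxppxppxppppp ⇒ xxxxupxppxppxppppp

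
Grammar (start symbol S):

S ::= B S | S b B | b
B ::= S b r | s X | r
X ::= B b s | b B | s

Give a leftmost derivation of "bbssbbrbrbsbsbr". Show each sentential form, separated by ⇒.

S ⇒ SbB ⇒ SbBbB ⇒ bbBbB ⇒ bbsXbB ⇒ bbsBbsbB ⇒ bbssXbsbB ⇒ bbssBbsbsbB ⇒ bbssSbrbsbsbB ⇒ bbssSbBbrbsbsbB ⇒ bbssbbBbrbsbsbB ⇒ bbssbbrbrbsbsbB ⇒ bbssbbrbrbsbsbr

S ⇒ SbB   [S ::= S b B]
SbB ⇒ SbBbB   [S ::= S b B]
SbBbB ⇒ bbBbB   [S ::= b]
bbBbB ⇒ bbsXbB   [B ::= s X]
bbsXbB ⇒ bbsBbsbB   [X ::= B b s]
bbsBbsbB ⇒ bbssXbsbB   [B ::= s X]
bbssXbsbB ⇒ bbssBbsbsbB   [X ::= B b s]
bbssBbsbsbB ⇒ bbssSbrbsbsbB   [B ::= S b r]
bbssSbrbsbsbB ⇒ bbssSbBbrbsbsbB   [S ::= S b B]
bbssSbBbrbsbsbB ⇒ bbssbbBbrbsbsbB   [S ::= b]
bbssbbBbrbsbsbB ⇒ bbssbbrbrbsbsbB   [B ::= r]
bbssbbrbrbsbsbB ⇒ bbssbbrbrbsbsbr   [B ::= r]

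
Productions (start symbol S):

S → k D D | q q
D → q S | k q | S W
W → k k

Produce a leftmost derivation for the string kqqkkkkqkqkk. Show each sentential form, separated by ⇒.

S⇒kDD⇒kSWD⇒kqqWD⇒kqqkkD⇒kqqkkSW⇒kqqkkkDDW⇒kqqkkkkqDW⇒kqqkkkkqkqW⇒kqqkkkkqkqkk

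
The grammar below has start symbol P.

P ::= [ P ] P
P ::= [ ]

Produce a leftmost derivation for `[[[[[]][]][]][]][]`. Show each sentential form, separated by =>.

P => [P]P   [P ::= [ P ] P]
[P]P => [[P]P]P   [P ::= [ P ] P]
[[P]P]P => [[[P]P]P]P   [P ::= [ P ] P]
[[[P]P]P]P => [[[[P]P]P]P]P   [P ::= [ P ] P]
[[[[P]P]P]P]P => [[[[[]]P]P]P]P   [P ::= [ ]]
[[[[[]]P]P]P]P => [[[[[]][]]P]P]P   [P ::= [ ]]
[[[[[]][]]P]P]P => [[[[[]][]][]]P]P   [P ::= [ ]]
[[[[[]][]][]]P]P => [[[[[]][]][]][]]P   [P ::= [ ]]
[[[[[]][]][]][]]P => [[[[[]][]][]][]][]   [P ::= [ ]]

P=>[P]P=>[[P]P]P=>[[[P]P]P]P=>[[[[P]P]P]P]P=>[[[[[]]P]P]P]P=>[[[[[]][]]P]P]P=>[[[[[]][]][]]P]P=>[[[[[]][]][]][]]P=>[[[[[]][]][]][]][]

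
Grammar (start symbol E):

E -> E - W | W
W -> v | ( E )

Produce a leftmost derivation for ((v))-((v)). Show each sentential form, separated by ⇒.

E ⇒ E-W ⇒ W-W ⇒ (E)-W ⇒ (W)-W ⇒ ((E))-W ⇒ ((W))-W ⇒ ((v))-W ⇒ ((v))-(E) ⇒ ((v))-(W) ⇒ ((v))-((E)) ⇒ ((v))-((W)) ⇒ ((v))-((v))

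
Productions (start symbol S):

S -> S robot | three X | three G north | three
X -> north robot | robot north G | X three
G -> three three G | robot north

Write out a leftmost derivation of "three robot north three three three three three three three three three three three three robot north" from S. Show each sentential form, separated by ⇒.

S ⇒ three X   [S -> three X]
three X ⇒ three robot north G   [X -> robot north G]
three robot north G ⇒ three robot north three three G   [G -> three three G]
three robot north three three G ⇒ three robot north three three three three G   [G -> three three G]
three robot north three three three three G ⇒ three robot north three three three three three three G   [G -> three three G]
three robot north three three three three three three G ⇒ three robot north three three three three three three three three G   [G -> three three G]
three robot north three three three three three three three three G ⇒ three robot north three three three three three three three three three three G   [G -> three three G]
three robot north three three three three three three three three three three G ⇒ three robot north three three three three three three three three three three three three G   [G -> three three G]
three robot north three three three three three three three three three three three three G ⇒ three robot north three three three three three three three three three three three three robot north   [G -> robot north]

S ⇒ three X ⇒ three robot north G ⇒ three robot north three three G ⇒ three robot north three three three three G ⇒ three robot north three three three three three three G ⇒ three robot north three three three three three three three three G ⇒ three robot north three three three three three three three three three three G ⇒ three robot north three three three three three three three three three three three three G ⇒ three robot north three three three three three three three three three three three three robot north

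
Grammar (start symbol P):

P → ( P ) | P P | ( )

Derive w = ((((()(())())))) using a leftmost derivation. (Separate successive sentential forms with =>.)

P => (P) => ((P)) => (((P))) => ((((P)))) => ((((PP)))) => ((((PPP)))) => ((((()PP)))) => ((((()(P)P)))) => ((((()(())P)))) => ((((()(())()))))

P => (P)   [P → ( P )]
(P) => ((P))   [P → ( P )]
((P)) => (((P)))   [P → ( P )]
(((P))) => ((((P))))   [P → ( P )]
((((P)))) => ((((PP))))   [P → P P]
((((PP)))) => ((((PPP))))   [P → P P]
((((PPP)))) => ((((()PP))))   [P → ( )]
((((()PP)))) => ((((()(P)P))))   [P → ( P )]
((((()(P)P)))) => ((((()(())P))))   [P → ( )]
((((()(())P)))) => ((((()(())()))))   [P → ( )]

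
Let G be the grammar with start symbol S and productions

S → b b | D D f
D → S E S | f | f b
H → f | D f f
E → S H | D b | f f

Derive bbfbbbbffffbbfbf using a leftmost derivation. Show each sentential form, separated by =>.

S => DDf   [S → D D f]
DDf => SESDf   [D → S E S]
SESDf => DDfESDf   [S → D D f]
DDfESDf => SESDfESDf   [D → S E S]
SESDfESDf => bbESDfESDf   [S → b b]
bbESDfESDf => bbDbSDfESDf   [E → D b]
bbDbSDfESDf => bbfbbSDfESDf   [D → f b]
bbfbbSDfESDf => bbfbbbbDfESDf   [S → b b]
bbfbbbbDfESDf => bbfbbbbffESDf   [D → f]
bbfbbbbffESDf => bbfbbbbffffSDf   [E → f f]
bbfbbbbffffSDf => bbfbbbbffffbbDf   [S → b b]
bbfbbbbffffbbDf => bbfbbbbffffbbfbf   [D → f b]

S => DDf => SESDf => DDfESDf => SESDfESDf => bbESDfESDf => bbDbSDfESDf => bbfbbSDfESDf => bbfbbbbDfESDf => bbfbbbbffESDf => bbfbbbbffffSDf => bbfbbbbffffbbDf => bbfbbbbffffbbfbf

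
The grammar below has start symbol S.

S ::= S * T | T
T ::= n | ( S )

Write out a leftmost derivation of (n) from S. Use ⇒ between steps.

S ⇒ T   [S ::= T]
T ⇒ (S)   [T ::= ( S )]
(S) ⇒ (T)   [S ::= T]
(T) ⇒ (n)   [T ::= n]

S ⇒ T ⇒ (S) ⇒ (T) ⇒ (n)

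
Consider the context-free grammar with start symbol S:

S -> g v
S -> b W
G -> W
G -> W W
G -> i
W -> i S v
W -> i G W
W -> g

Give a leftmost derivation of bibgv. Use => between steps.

S => bW => biSv => bibWv => bibgv

S => bW   [S -> b W]
bW => biSv   [W -> i S v]
biSv => bibWv   [S -> b W]
bibWv => bibgv   [W -> g]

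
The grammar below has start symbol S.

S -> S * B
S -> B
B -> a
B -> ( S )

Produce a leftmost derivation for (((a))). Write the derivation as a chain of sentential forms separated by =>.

S => B => (S) => (B) => ((S)) => ((B)) => (((S))) => (((B))) => (((a)))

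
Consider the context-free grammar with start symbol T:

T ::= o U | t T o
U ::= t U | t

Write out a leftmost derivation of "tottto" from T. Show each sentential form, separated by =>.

T => tTo => toUo => totUo => tottUo => tottto

T => tTo   [T ::= t T o]
tTo => toUo   [T ::= o U]
toUo => totUo   [U ::= t U]
totUo => tottUo   [U ::= t U]
tottUo => tottto   [U ::= t]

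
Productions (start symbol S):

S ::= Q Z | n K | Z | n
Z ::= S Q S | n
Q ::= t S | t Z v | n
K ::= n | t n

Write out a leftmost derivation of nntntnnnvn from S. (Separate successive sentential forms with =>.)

S=>Z=>SQS=>QZQS=>nZQS=>nnQS=>nntZvS=>nntSQSvS=>nntnKQSvS=>nntntnQSvS=>nntntnnSvS=>nntntnnnvS=>nntntnnnvn

S => Z   [S ::= Z]
Z => SQS   [Z ::= S Q S]
SQS => QZQS   [S ::= Q Z]
QZQS => nZQS   [Q ::= n]
nZQS => nnQS   [Z ::= n]
nnQS => nntZvS   [Q ::= t Z v]
nntZvS => nntSQSvS   [Z ::= S Q S]
nntSQSvS => nntnKQSvS   [S ::= n K]
nntnKQSvS => nntntnQSvS   [K ::= t n]
nntntnQSvS => nntntnnSvS   [Q ::= n]
nntntnnSvS => nntntnnnvS   [S ::= n]
nntntnnnvS => nntntnnnvn   [S ::= n]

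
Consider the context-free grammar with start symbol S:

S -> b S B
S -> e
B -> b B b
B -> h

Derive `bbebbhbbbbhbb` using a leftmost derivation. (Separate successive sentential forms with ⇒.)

S ⇒ bSB ⇒ bbSBB ⇒ bbeBB ⇒ bbebBbB ⇒ bbebbBbbB ⇒ bbebbhbbB ⇒ bbebbhbbbBb ⇒ bbebbhbbbbBbb ⇒ bbebbhbbbbhbb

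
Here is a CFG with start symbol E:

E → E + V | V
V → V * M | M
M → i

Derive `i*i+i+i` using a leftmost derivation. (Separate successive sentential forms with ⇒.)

E⇒E+V⇒E+V+V⇒V+V+V⇒V*M+V+V⇒M*M+V+V⇒i*M+V+V⇒i*i+V+V⇒i*i+M+V⇒i*i+i+V⇒i*i+i+M⇒i*i+i+i

E ⇒ E+V   [E → E + V]
E+V ⇒ E+V+V   [E → E + V]
E+V+V ⇒ V+V+V   [E → V]
V+V+V ⇒ V*M+V+V   [V → V * M]
V*M+V+V ⇒ M*M+V+V   [V → M]
M*M+V+V ⇒ i*M+V+V   [M → i]
i*M+V+V ⇒ i*i+V+V   [M → i]
i*i+V+V ⇒ i*i+M+V   [V → M]
i*i+M+V ⇒ i*i+i+V   [M → i]
i*i+i+V ⇒ i*i+i+M   [V → M]
i*i+i+M ⇒ i*i+i+i   [M → i]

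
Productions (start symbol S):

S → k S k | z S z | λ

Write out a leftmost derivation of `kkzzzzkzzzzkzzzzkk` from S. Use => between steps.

S => kSk   [S → k S k]
kSk => kkSkk   [S → k S k]
kkSkk => kkzSzkk   [S → z S z]
kkzSzkk => kkzzSzzkk   [S → z S z]
kkzzSzzkk => kkzzzSzzzkk   [S → z S z]
kkzzzSzzzkk => kkzzzzSzzzzkk   [S → z S z]
kkzzzzSzzzzkk => kkzzzzkSkzzzzkk   [S → k S k]
kkzzzzkSkzzzzkk => kkzzzzkzSzkzzzzkk   [S → z S z]
kkzzzzkzSzkzzzzkk => kkzzzzkzzSzzkzzzzkk   [S → z S z]
kkzzzzkzzSzzkzzzzkk => kkzzzzkzzzzkzzzzkk   [S → λ]

S => kSk => kkSkk => kkzSzkk => kkzzSzzkk => kkzzzSzzzkk => kkzzzzSzzzzkk => kkzzzzkSkzzzzkk => kkzzzzkzSzkzzzzkk => kkzzzzkzzSzzkzzzzkk => kkzzzzkzzzzkzzzzkk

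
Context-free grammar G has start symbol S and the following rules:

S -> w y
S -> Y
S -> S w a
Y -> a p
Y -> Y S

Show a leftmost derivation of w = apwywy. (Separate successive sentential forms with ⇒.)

S ⇒ Y ⇒ YS ⇒ YSS ⇒ apSS ⇒ apwyS ⇒ apwywy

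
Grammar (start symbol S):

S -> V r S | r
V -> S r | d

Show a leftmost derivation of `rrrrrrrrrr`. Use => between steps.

S => VrS => SrrS => VrSrrS => SrrSrrS => rrrSrrS => rrrVrSrrS => rrrSrrSrrS => rrrrrrSrrS => rrrrrrrrrS => rrrrrrrrrr

S => VrS   [S -> V r S]
VrS => SrrS   [V -> S r]
SrrS => VrSrrS   [S -> V r S]
VrSrrS => SrrSrrS   [V -> S r]
SrrSrrS => rrrSrrS   [S -> r]
rrrSrrS => rrrVrSrrS   [S -> V r S]
rrrVrSrrS => rrrSrrSrrS   [V -> S r]
rrrSrrSrrS => rrrrrrSrrS   [S -> r]
rrrrrrSrrS => rrrrrrrrrS   [S -> r]
rrrrrrrrrS => rrrrrrrrrr   [S -> r]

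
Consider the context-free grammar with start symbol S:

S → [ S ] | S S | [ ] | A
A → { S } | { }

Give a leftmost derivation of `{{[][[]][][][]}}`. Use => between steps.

S => A => {S} => {A} => {{S}} => {{SS}} => {{SSS}} => {{SSSS}} => {{[]SSS}} => {{[]SSSS}} => {{[][S]SSS}} => {{[][[]]SSS}} => {{[][[]][]SS}} => {{[][[]][][]S}} => {{[][[]][][][]}}

S => A   [S → A]
A => {S}   [A → { S }]
{S} => {A}   [S → A]
{A} => {{S}}   [A → { S }]
{{S}} => {{SS}}   [S → S S]
{{SS}} => {{SSS}}   [S → S S]
{{SSS}} => {{SSSS}}   [S → S S]
{{SSSS}} => {{[]SSS}}   [S → [ ]]
{{[]SSS}} => {{[]SSSS}}   [S → S S]
{{[]SSSS}} => {{[][S]SSS}}   [S → [ S ]]
{{[][S]SSS}} => {{[][[]]SSS}}   [S → [ ]]
{{[][[]]SSS}} => {{[][[]][]SS}}   [S → [ ]]
{{[][[]][]SS}} => {{[][[]][][]S}}   [S → [ ]]
{{[][[]][][]S}} => {{[][[]][][][]}}   [S → [ ]]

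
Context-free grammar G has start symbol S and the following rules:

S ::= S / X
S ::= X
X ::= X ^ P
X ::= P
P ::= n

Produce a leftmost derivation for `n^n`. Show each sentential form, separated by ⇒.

S ⇒ X ⇒ X^P ⇒ P^P ⇒ n^P ⇒ n^n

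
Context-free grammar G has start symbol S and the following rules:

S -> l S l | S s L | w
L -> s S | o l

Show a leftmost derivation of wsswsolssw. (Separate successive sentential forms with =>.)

S => SsL => SsLsL => wsLsL => wssSsL => wssSsLsL => wsswsLsL => wsswsolsL => wsswsolssS => wsswsolssw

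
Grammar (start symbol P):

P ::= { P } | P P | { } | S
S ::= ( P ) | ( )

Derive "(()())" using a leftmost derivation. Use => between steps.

P=>S=>(P)=>(PP)=>(SP)=>(()P)=>(()S)=>(()())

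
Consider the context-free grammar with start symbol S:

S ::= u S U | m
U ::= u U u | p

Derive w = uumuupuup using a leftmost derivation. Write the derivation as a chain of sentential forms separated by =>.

S => uSU   [S ::= u S U]
uSU => uuSUU   [S ::= u S U]
uuSUU => uumUU   [S ::= m]
uumUU => uumuUuU   [U ::= u U u]
uumuUuU => uumuuUuuU   [U ::= u U u]
uumuuUuuU => uumuupuuU   [U ::= p]
uumuupuuU => uumuupuup   [U ::= p]

S=>uSU=>uuSUU=>uumUU=>uumuUuU=>uumuuUuuU=>uumuupuuU=>uumuupuup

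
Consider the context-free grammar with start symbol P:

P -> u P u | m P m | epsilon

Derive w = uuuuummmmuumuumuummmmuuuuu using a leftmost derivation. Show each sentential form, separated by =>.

P => uPu   [P -> u P u]
uPu => uuPuu   [P -> u P u]
uuPuu => uuuPuuu   [P -> u P u]
uuuPuuu => uuuuPuuuu   [P -> u P u]
uuuuPuuuu => uuuuuPuuuuu   [P -> u P u]
uuuuuPuuuuu => uuuuumPmuuuuu   [P -> m P m]
uuuuumPmuuuuu => uuuuummPmmuuuuu   [P -> m P m]
uuuuummPmmuuuuu => uuuuummmPmmmuuuuu   [P -> m P m]
uuuuummmPmmmuuuuu => uuuuummmmPmmmmuuuuu   [P -> m P m]
uuuuummmmPmmmmuuuuu => uuuuummmmuPummmmuuuuu   [P -> u P u]
uuuuummmmuPummmmuuuuu => uuuuummmmuuPuummmmuuuuu   [P -> u P u]
uuuuummmmuuPuummmmuuuuu => uuuuummmmuumPmuummmmuuuuu   [P -> m P m]
uuuuummmmuumPmuummmmuuuuu => uuuuummmmuumuPumuummmmuuuuu   [P -> u P u]
uuuuummmmuumuPumuummmmuuuuu => uuuuummmmuumuumuummmmuuuuu   [P -> epsilon]

P => uPu => uuPuu => uuuPuuu => uuuuPuuuu => uuuuuPuuuuu => uuuuumPmuuuuu => uuuuummPmmuuuuu => uuuuummmPmmmuuuuu => uuuuummmmPmmmmuuuuu => uuuuummmmuPummmmuuuuu => uuuuummmmuuPuummmmuuuuu => uuuuummmmuumPmuummmmuuuuu => uuuuummmmuumuPumuummmmuuuuu => uuuuummmmuumuumuummmmuuuuu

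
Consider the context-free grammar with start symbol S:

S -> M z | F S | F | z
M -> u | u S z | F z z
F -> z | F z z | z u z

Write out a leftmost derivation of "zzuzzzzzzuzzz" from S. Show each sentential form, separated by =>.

S => FS   [S -> F S]
FS => zS   [F -> z]
zS => zFS   [S -> F S]
zFS => zFzzS   [F -> F z z]
zFzzS => zFzzzzS   [F -> F z z]
zFzzzzS => zzuzzzzzS   [F -> z u z]
zzuzzzzzS => zzuzzzzzF   [S -> F]
zzuzzzzzF => zzuzzzzzFzz   [F -> F z z]
zzuzzzzzFzz => zzuzzzzzzuzzz   [F -> z u z]

S => FS => zS => zFS => zFzzS => zFzzzzS => zzuzzzzzS => zzuzzzzzF => zzuzzzzzFzz => zzuzzzzzzuzzz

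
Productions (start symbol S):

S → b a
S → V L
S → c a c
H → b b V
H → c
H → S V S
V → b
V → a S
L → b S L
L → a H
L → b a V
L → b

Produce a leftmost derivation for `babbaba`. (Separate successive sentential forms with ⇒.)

S ⇒ VL ⇒ bL ⇒ baH ⇒ babbV ⇒ babbaS ⇒ babbaba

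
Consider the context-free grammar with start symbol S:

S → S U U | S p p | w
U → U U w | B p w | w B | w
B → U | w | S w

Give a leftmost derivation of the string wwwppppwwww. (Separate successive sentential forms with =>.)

S => SUU   [S → S U U]
SUU => SUUUU   [S → S U U]
SUUUU => SppUUUU   [S → S p p]
SppUUUU => SppppUUUU   [S → S p p]
SppppUUUU => SUUppppUUUU   [S → S U U]
SUUppppUUUU => wUUppppUUUU   [S → w]
wUUppppUUUU => wwUppppUUUU   [U → w]
wwUppppUUUU => wwwppppUUUU   [U → w]
wwwppppUUUU => wwwppppwUUU   [U → w]
wwwppppwUUU => wwwppppwwUU   [U → w]
wwwppppwwUU => wwwppppwwwU   [U → w]
wwwppppwwwU => wwwppppwwww   [U → w]

S=>SUU=>SUUUU=>SppUUUU=>SppppUUUU=>SUUppppUUUU=>wUUppppUUUU=>wwUppppUUUU=>wwwppppUUUU=>wwwppppwUUU=>wwwppppwwUU=>wwwppppwwwU=>wwwppppwwww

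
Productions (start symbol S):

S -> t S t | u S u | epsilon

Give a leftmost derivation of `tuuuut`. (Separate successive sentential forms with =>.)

S => tSt   [S -> t S t]
tSt => tuSut   [S -> u S u]
tuSut => tuuSuut   [S -> u S u]
tuuSuut => tuuuut   [S -> epsilon]

S => tSt => tuSut => tuuSuut => tuuuut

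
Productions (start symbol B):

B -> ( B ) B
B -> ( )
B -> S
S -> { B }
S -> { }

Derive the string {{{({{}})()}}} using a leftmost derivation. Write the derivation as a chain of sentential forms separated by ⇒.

B⇒S⇒{B}⇒{S}⇒{{B}}⇒{{S}}⇒{{{B}}}⇒{{{(B)B}}}⇒{{{(S)B}}}⇒{{{({B})B}}}⇒{{{({S})B}}}⇒{{{({{}})B}}}⇒{{{({{}})()}}}

B ⇒ S   [B -> S]
S ⇒ {B}   [S -> { B }]
{B} ⇒ {S}   [B -> S]
{S} ⇒ {{B}}   [S -> { B }]
{{B}} ⇒ {{S}}   [B -> S]
{{S}} ⇒ {{{B}}}   [S -> { B }]
{{{B}}} ⇒ {{{(B)B}}}   [B -> ( B ) B]
{{{(B)B}}} ⇒ {{{(S)B}}}   [B -> S]
{{{(S)B}}} ⇒ {{{({B})B}}}   [S -> { B }]
{{{({B})B}}} ⇒ {{{({S})B}}}   [B -> S]
{{{({S})B}}} ⇒ {{{({{}})B}}}   [S -> { }]
{{{({{}})B}}} ⇒ {{{({{}})()}}}   [B -> ( )]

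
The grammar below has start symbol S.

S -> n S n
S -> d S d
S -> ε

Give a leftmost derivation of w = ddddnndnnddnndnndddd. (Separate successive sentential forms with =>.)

S=>dSd=>ddSdd=>dddSddd=>ddddSdddd=>ddddnSndddd=>ddddnnSnndddd=>ddddnndSdnndddd=>ddddnndnSndnndddd=>ddddnndnnSnndnndddd=>ddddnndnndSdnndnndddd=>ddddnndnnddnndnndddd

S => dSd   [S -> d S d]
dSd => ddSdd   [S -> d S d]
ddSdd => dddSddd   [S -> d S d]
dddSddd => ddddSdddd   [S -> d S d]
ddddSdddd => ddddnSndddd   [S -> n S n]
ddddnSndddd => ddddnnSnndddd   [S -> n S n]
ddddnnSnndddd => ddddnndSdnndddd   [S -> d S d]
ddddnndSdnndddd => ddddnndnSndnndddd   [S -> n S n]
ddddnndnSndnndddd => ddddnndnnSnndnndddd   [S -> n S n]
ddddnndnnSnndnndddd => ddddnndnndSdnndnndddd   [S -> d S d]
ddddnndnndSdnndnndddd => ddddnndnnddnndnndddd   [S -> ε]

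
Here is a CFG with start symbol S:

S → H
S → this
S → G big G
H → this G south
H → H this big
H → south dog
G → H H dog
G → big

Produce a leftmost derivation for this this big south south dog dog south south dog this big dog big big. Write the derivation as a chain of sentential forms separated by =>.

S => G big G => H H dog big G => this G south H dog big G => this H H dog south H dog big G => this this G south H dog south H dog big G => this this big south H dog south H dog big G => this this big south south dog dog south H dog big G => this this big south south dog dog south H this big dog big G => this this big south south dog dog south south dog this big dog big G => this this big south south dog dog south south dog this big dog big big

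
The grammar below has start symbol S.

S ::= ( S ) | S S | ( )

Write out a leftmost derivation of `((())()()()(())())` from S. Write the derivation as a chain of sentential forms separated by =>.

S=>(S)=>(SS)=>(SSS)=>((S)SS)=>((())SS)=>((())SSS)=>((())SSSS)=>((())()SSS)=>((())()SSSS)=>((())()()SSS)=>((())()()()SS)=>((())()()()(S)S)=>((())()()()(())S)=>((())()()()(())())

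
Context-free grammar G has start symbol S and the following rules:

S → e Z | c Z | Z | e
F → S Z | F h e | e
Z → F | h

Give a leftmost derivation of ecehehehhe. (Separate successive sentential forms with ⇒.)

S⇒eZ⇒eF⇒eFhe⇒eSZhe⇒ecZZhe⇒ecFZhe⇒ecFheZhe⇒ecFheheZhe⇒eceheheZhe⇒ecehehehhe

S ⇒ eZ   [S → e Z]
eZ ⇒ eF   [Z → F]
eF ⇒ eFhe   [F → F h e]
eFhe ⇒ eSZhe   [F → S Z]
eSZhe ⇒ ecZZhe   [S → c Z]
ecZZhe ⇒ ecFZhe   [Z → F]
ecFZhe ⇒ ecFheZhe   [F → F h e]
ecFheZhe ⇒ ecFheheZhe   [F → F h e]
ecFheheZhe ⇒ eceheheZhe   [F → e]
eceheheZhe ⇒ ecehehehhe   [Z → h]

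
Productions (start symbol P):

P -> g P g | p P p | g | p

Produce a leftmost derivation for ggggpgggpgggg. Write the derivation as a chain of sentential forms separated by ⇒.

P⇒gPg⇒ggPgg⇒gggPggg⇒ggggPgggg⇒ggggpPpgggg⇒ggggpgPgpgggg⇒ggggpgggpgggg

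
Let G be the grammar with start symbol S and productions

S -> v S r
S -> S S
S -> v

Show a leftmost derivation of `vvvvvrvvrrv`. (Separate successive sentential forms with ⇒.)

S ⇒ SS   [S -> S S]
SS ⇒ vSrS   [S -> v S r]
vSrS ⇒ vSSrS   [S -> S S]
vSSrS ⇒ vvSrS   [S -> v]
vvSrS ⇒ vvvSrrS   [S -> v S r]
vvvSrrS ⇒ vvvSSrrS   [S -> S S]
vvvSSrrS ⇒ vvvSSSrrS   [S -> S S]
vvvSSSrrS ⇒ vvvvSrSSrrS   [S -> v S r]
vvvvSrSSrrS ⇒ vvvvvrSSrrS   [S -> v]
vvvvvrSSrrS ⇒ vvvvvrvSrrS   [S -> v]
vvvvvrvSrrS ⇒ vvvvvrvvrrS   [S -> v]
vvvvvrvvrrS ⇒ vvvvvrvvrrv   [S -> v]

S⇒SS⇒vSrS⇒vSSrS⇒vvSrS⇒vvvSrrS⇒vvvSSrrS⇒vvvSSSrrS⇒vvvvSrSSrrS⇒vvvvvrSSrrS⇒vvvvvrvSrrS⇒vvvvvrvvrrS⇒vvvvvrvvrrv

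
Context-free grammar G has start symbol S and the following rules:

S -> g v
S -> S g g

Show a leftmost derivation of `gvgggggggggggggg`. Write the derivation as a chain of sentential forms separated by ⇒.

S⇒Sgg⇒Sgggg⇒Sgggggg⇒Sgggggggg⇒Sgggggggggg⇒Sgggggggggggg⇒Sgggggggggggggg⇒gvgggggggggggggg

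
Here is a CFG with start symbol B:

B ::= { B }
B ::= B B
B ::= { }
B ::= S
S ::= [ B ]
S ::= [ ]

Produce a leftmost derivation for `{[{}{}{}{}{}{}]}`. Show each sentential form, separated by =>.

B => {B}   [B ::= { B }]
{B} => {S}   [B ::= S]
{S} => {[B]}   [S ::= [ B ]]
{[B]} => {[BB]}   [B ::= B B]
{[BB]} => {[BBB]}   [B ::= B B]
{[BBB]} => {[BBBB]}   [B ::= B B]
{[BBBB]} => {[BBBBB]}   [B ::= B B]
{[BBBBB]} => {[BBBBBB]}   [B ::= B B]
{[BBBBBB]} => {[{}BBBBB]}   [B ::= { }]
{[{}BBBBB]} => {[{}{}BBBB]}   [B ::= { }]
{[{}{}BBBB]} => {[{}{}{}BBB]}   [B ::= { }]
{[{}{}{}BBB]} => {[{}{}{}{}BB]}   [B ::= { }]
{[{}{}{}{}BB]} => {[{}{}{}{}{}B]}   [B ::= { }]
{[{}{}{}{}{}B]} => {[{}{}{}{}{}{}]}   [B ::= { }]

B=>{B}=>{S}=>{[B]}=>{[BB]}=>{[BBB]}=>{[BBBB]}=>{[BBBBB]}=>{[BBBBBB]}=>{[{}BBBBB]}=>{[{}{}BBBB]}=>{[{}{}{}BBB]}=>{[{}{}{}{}BB]}=>{[{}{}{}{}{}B]}=>{[{}{}{}{}{}{}]}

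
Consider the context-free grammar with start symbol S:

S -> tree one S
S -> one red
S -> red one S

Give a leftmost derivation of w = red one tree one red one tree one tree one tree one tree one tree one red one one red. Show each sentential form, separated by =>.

S => red one S => red one tree one S => red one tree one red one S => red one tree one red one tree one S => red one tree one red one tree one tree one S => red one tree one red one tree one tree one tree one S => red one tree one red one tree one tree one tree one tree one S => red one tree one red one tree one tree one tree one tree one tree one S => red one tree one red one tree one tree one tree one tree one tree one red one S => red one tree one red one tree one tree one tree one tree one tree one red one one red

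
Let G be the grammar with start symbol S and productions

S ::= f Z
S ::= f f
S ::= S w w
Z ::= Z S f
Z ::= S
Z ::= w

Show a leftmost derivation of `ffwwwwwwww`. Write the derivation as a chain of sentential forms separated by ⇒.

S ⇒ Sww   [S ::= S w w]
Sww ⇒ Swwww   [S ::= S w w]
Swwww ⇒ Swwwwww   [S ::= S w w]
Swwwwww ⇒ Swwwwwwww   [S ::= S w w]
Swwwwwwww ⇒ ffwwwwwwww   [S ::= f f]

S ⇒ Sww ⇒ Swwww ⇒ Swwwwww ⇒ Swwwwwwww ⇒ ffwwwwwwww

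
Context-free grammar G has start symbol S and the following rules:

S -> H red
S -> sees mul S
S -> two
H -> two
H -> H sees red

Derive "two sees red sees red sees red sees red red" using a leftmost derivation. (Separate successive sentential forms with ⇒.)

S ⇒ H red   [S -> H red]
H red ⇒ H sees red red   [H -> H sees red]
H sees red red ⇒ H sees red sees red red   [H -> H sees red]
H sees red sees red red ⇒ H sees red sees red sees red red   [H -> H sees red]
H sees red sees red sees red red ⇒ H sees red sees red sees red sees red red   [H -> H sees red]
H sees red sees red sees red sees red red ⇒ two sees red sees red sees red sees red red   [H -> two]

S ⇒ H red ⇒ H sees red red ⇒ H sees red sees red red ⇒ H sees red sees red sees red red ⇒ H sees red sees red sees red sees red red ⇒ two sees red sees red sees red sees red red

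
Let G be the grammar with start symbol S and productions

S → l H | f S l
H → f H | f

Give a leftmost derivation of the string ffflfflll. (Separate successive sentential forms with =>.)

S => fSl => ffSll => fffSlll => ffflHlll => ffflfHlll => ffflfflll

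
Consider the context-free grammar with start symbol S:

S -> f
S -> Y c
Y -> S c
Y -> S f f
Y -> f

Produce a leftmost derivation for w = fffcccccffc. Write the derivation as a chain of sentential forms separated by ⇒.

S ⇒ Yc ⇒ Sffc ⇒ Ycffc ⇒ Sccffc ⇒ Ycccffc ⇒ Sccccffc ⇒ Ycccccffc ⇒ Sffcccccffc ⇒ fffcccccffc

S ⇒ Yc   [S -> Y c]
Yc ⇒ Sffc   [Y -> S f f]
Sffc ⇒ Ycffc   [S -> Y c]
Ycffc ⇒ Sccffc   [Y -> S c]
Sccffc ⇒ Ycccffc   [S -> Y c]
Ycccffc ⇒ Sccccffc   [Y -> S c]
Sccccffc ⇒ Ycccccffc   [S -> Y c]
Ycccccffc ⇒ Sffcccccffc   [Y -> S f f]
Sffcccccffc ⇒ fffcccccffc   [S -> f]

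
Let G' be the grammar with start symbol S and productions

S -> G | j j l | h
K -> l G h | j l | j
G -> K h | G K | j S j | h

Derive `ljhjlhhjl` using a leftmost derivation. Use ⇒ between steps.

S ⇒ G ⇒ GK ⇒ KhK ⇒ lGhhK ⇒ lGKhhK ⇒ lKhKhhK ⇒ ljhKhhK ⇒ ljhjlhhK ⇒ ljhjlhhjl

S ⇒ G   [S -> G]
G ⇒ GK   [G -> G K]
GK ⇒ KhK   [G -> K h]
KhK ⇒ lGhhK   [K -> l G h]
lGhhK ⇒ lGKhhK   [G -> G K]
lGKhhK ⇒ lKhKhhK   [G -> K h]
lKhKhhK ⇒ ljhKhhK   [K -> j]
ljhKhhK ⇒ ljhjlhhK   [K -> j l]
ljhjlhhK ⇒ ljhjlhhjl   [K -> j l]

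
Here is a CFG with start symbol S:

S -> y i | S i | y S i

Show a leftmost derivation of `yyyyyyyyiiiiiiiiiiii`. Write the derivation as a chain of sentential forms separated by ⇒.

S ⇒ Si   [S -> S i]
Si ⇒ ySii   [S -> y S i]
ySii ⇒ yySiii   [S -> y S i]
yySiii ⇒ yySiiii   [S -> S i]
yySiiii ⇒ yyySiiiii   [S -> y S i]
yyySiiiii ⇒ yyySiiiiii   [S -> S i]
yyySiiiiii ⇒ yyyySiiiiiii   [S -> y S i]
yyyySiiiiiii ⇒ yyyyySiiiiiiii   [S -> y S i]
yyyyySiiiiiiii ⇒ yyyyyySiiiiiiiii   [S -> y S i]
yyyyyySiiiiiiiii ⇒ yyyyyyySiiiiiiiiii   [S -> y S i]
yyyyyyySiiiiiiiiii ⇒ yyyyyyySiiiiiiiiiii   [S -> S i]
yyyyyyySiiiiiiiiiii ⇒ yyyyyyyyiiiiiiiiiiii   [S -> y i]

S ⇒ Si ⇒ ySii ⇒ yySiii ⇒ yySiiii ⇒ yyySiiiii ⇒ yyySiiiiii ⇒ yyyySiiiiiii ⇒ yyyyySiiiiiiii ⇒ yyyyyySiiiiiiiii ⇒ yyyyyyySiiiiiiiiii ⇒ yyyyyyySiiiiiiiiiii ⇒ yyyyyyyyiiiiiiiiiiii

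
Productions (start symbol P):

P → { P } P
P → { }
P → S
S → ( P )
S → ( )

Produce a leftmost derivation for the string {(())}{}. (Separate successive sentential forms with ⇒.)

P ⇒ {P}P ⇒ {S}P ⇒ {(P)}P ⇒ {(S)}P ⇒ {(())}P ⇒ {(())}{}

P ⇒ {P}P   [P → { P } P]
{P}P ⇒ {S}P   [P → S]
{S}P ⇒ {(P)}P   [S → ( P )]
{(P)}P ⇒ {(S)}P   [P → S]
{(S)}P ⇒ {(())}P   [S → ( )]
{(())}P ⇒ {(())}{}   [P → { }]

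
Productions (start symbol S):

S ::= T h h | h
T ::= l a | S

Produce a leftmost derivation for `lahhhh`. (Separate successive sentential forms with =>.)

S => Thh   [S ::= T h h]
Thh => Shh   [T ::= S]
Shh => Thhhh   [S ::= T h h]
Thhhh => lahhhh   [T ::= l a]

S => Thh => Shh => Thhhh => lahhhh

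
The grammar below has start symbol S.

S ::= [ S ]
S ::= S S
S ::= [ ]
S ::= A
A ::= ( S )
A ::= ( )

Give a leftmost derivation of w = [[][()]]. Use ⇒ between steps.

S ⇒ [S]   [S ::= [ S ]]
[S] ⇒ [SS]   [S ::= S S]
[SS] ⇒ [[]S]   [S ::= [ ]]
[[]S] ⇒ [[][S]]   [S ::= [ S ]]
[[][S]] ⇒ [[][A]]   [S ::= A]
[[][A]] ⇒ [[][()]]   [A ::= ( )]

S⇒[S]⇒[SS]⇒[[]S]⇒[[][S]]⇒[[][A]]⇒[[][()]]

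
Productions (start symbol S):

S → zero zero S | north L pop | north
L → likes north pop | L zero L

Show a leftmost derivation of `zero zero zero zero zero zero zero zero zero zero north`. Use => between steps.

S => zero zero S   [S → zero zero S]
zero zero S => zero zero zero zero S   [S → zero zero S]
zero zero zero zero S => zero zero zero zero zero zero S   [S → zero zero S]
zero zero zero zero zero zero S => zero zero zero zero zero zero zero zero S   [S → zero zero S]
zero zero zero zero zero zero zero zero S => zero zero zero zero zero zero zero zero zero zero S   [S → zero zero S]
zero zero zero zero zero zero zero zero zero zero S => zero zero zero zero zero zero zero zero zero zero north   [S → north]

S => zero zero S => zero zero zero zero S => zero zero zero zero zero zero S => zero zero zero zero zero zero zero zero S => zero zero zero zero zero zero zero zero zero zero S => zero zero zero zero zero zero zero zero zero zero north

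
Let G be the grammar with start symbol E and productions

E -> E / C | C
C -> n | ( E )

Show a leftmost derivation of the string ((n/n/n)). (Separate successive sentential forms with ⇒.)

E ⇒ C ⇒ (E) ⇒ (C) ⇒ ((E)) ⇒ ((E/C)) ⇒ ((E/C/C)) ⇒ ((C/C/C)) ⇒ ((n/C/C)) ⇒ ((n/n/C)) ⇒ ((n/n/n))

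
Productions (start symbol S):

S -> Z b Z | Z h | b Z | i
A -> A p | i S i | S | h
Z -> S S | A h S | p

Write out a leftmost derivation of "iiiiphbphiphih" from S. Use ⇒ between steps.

S ⇒ Zh   [S -> Z h]
Zh ⇒ AhSh   [Z -> A h S]
AhSh ⇒ AphSh   [A -> A p]
AphSh ⇒ iSiphSh   [A -> i S i]
iSiphSh ⇒ iZhiphSh   [S -> Z h]
iZhiphSh ⇒ iAhShiphSh   [Z -> A h S]
iAhShiphSh ⇒ iAphShiphSh   [A -> A p]
iAphShiphSh ⇒ iiSiphShiphSh   [A -> i S i]
iiSiphShiphSh ⇒ iiiiphShiphSh   [S -> i]
iiiiphShiphSh ⇒ iiiiphbZhiphSh   [S -> b Z]
iiiiphbZhiphSh ⇒ iiiiphbphiphSh   [Z -> p]
iiiiphbphiphSh ⇒ iiiiphbphiphih   [S -> i]

S ⇒ Zh ⇒ AhSh ⇒ AphSh ⇒ iSiphSh ⇒ iZhiphSh ⇒ iAhShiphSh ⇒ iAphShiphSh ⇒ iiSiphShiphSh ⇒ iiiiphShiphSh ⇒ iiiiphbZhiphSh ⇒ iiiiphbphiphSh ⇒ iiiiphbphiphih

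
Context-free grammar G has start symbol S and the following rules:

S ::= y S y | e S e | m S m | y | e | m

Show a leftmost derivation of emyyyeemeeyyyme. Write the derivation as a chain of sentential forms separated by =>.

S => eSe => emSme => emySyme => emyySyyme => emyyySyyyme => emyyyeSeyyyme => emyyyeeSeeyyyme => emyyyeemeeyyyme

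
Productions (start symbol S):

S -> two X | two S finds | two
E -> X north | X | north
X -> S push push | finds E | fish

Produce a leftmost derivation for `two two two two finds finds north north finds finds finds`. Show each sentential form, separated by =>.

S => two S finds => two two S finds finds => two two two S finds finds finds => two two two two X finds finds finds => two two two two finds E finds finds finds => two two two two finds X north finds finds finds => two two two two finds finds E north finds finds finds => two two two two finds finds north north finds finds finds

S => two S finds   [S -> two S finds]
two S finds => two two S finds finds   [S -> two S finds]
two two S finds finds => two two two S finds finds finds   [S -> two S finds]
two two two S finds finds finds => two two two two X finds finds finds   [S -> two X]
two two two two X finds finds finds => two two two two finds E finds finds finds   [X -> finds E]
two two two two finds E finds finds finds => two two two two finds X north finds finds finds   [E -> X north]
two two two two finds X north finds finds finds => two two two two finds finds E north finds finds finds   [X -> finds E]
two two two two finds finds E north finds finds finds => two two two two finds finds north north finds finds finds   [E -> north]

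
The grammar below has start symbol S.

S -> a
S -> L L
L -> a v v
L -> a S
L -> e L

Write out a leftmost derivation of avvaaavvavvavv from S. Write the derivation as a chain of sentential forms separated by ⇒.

S⇒LL⇒avvL⇒avvaS⇒avvaLL⇒avvaaSL⇒avvaaLLL⇒avvaaavvLL⇒avvaaavvavvL⇒avvaaavvavvavv

S ⇒ LL   [S -> L L]
LL ⇒ avvL   [L -> a v v]
avvL ⇒ avvaS   [L -> a S]
avvaS ⇒ avvaLL   [S -> L L]
avvaLL ⇒ avvaaSL   [L -> a S]
avvaaSL ⇒ avvaaLLL   [S -> L L]
avvaaLLL ⇒ avvaaavvLL   [L -> a v v]
avvaaavvLL ⇒ avvaaavvavvL   [L -> a v v]
avvaaavvavvL ⇒ avvaaavvavvavv   [L -> a v v]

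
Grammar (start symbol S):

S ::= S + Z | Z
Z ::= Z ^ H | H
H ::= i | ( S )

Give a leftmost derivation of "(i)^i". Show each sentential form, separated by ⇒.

S ⇒ Z ⇒ Z^H ⇒ H^H ⇒ (S)^H ⇒ (Z)^H ⇒ (H)^H ⇒ (i)^H ⇒ (i)^i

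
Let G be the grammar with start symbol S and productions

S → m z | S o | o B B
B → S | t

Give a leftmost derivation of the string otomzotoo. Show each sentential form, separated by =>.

S => oBB   [S → o B B]
oBB => otB   [B → t]
otB => otS   [B → S]
otS => otSo   [S → S o]
otSo => otSoo   [S → S o]
otSoo => otoBBoo   [S → o B B]
otoBBoo => otoSBoo   [B → S]
otoSBoo => otoSoBoo   [S → S o]
otoSoBoo => otomzoBoo   [S → m z]
otomzoBoo => otomzotoo   [B → t]

S=>oBB=>otB=>otS=>otSo=>otSoo=>otoBBoo=>otoSBoo=>otoSoBoo=>otomzoBoo=>otomzotoo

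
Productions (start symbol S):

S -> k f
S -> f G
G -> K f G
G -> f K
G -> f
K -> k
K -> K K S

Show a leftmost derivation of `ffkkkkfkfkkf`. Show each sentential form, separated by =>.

S => fG   [S -> f G]
fG => ffK   [G -> f K]
ffK => ffKKS   [K -> K K S]
ffKKS => ffKKSKS   [K -> K K S]
ffKKSKS => ffkKSKS   [K -> k]
ffkKSKS => ffkKKSSKS   [K -> K K S]
ffkKKSSKS => ffkkKSSKS   [K -> k]
ffkkKSSKS => ffkkkSSKS   [K -> k]
ffkkkSSKS => ffkkkkfSKS   [S -> k f]
ffkkkkfSKS => ffkkkkfkfKS   [S -> k f]
ffkkkkfkfKS => ffkkkkfkfkS   [K -> k]
ffkkkkfkfkS => ffkkkkfkfkkf   [S -> k f]

S=>fG=>ffK=>ffKKS=>ffKKSKS=>ffkKSKS=>ffkKKSSKS=>ffkkKSSKS=>ffkkkSSKS=>ffkkkkfSKS=>ffkkkkfkfKS=>ffkkkkfkfkS=>ffkkkkfkfkkf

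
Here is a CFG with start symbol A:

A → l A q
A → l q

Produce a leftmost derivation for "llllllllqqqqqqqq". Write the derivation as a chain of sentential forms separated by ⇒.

A⇒lAq⇒llAqq⇒lllAqqq⇒llllAqqqq⇒lllllAqqqqq⇒llllllAqqqqqq⇒lllllllAqqqqqqq⇒llllllllqqqqqqqq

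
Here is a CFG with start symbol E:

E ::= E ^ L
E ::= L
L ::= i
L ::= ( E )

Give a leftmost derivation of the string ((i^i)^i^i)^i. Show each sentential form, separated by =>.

E => E^L   [E ::= E ^ L]
E^L => L^L   [E ::= L]
L^L => (E)^L   [L ::= ( E )]
(E)^L => (E^L)^L   [E ::= E ^ L]
(E^L)^L => (E^L^L)^L   [E ::= E ^ L]
(E^L^L)^L => (L^L^L)^L   [E ::= L]
(L^L^L)^L => ((E)^L^L)^L   [L ::= ( E )]
((E)^L^L)^L => ((E^L)^L^L)^L   [E ::= E ^ L]
((E^L)^L^L)^L => ((L^L)^L^L)^L   [E ::= L]
((L^L)^L^L)^L => ((i^L)^L^L)^L   [L ::= i]
((i^L)^L^L)^L => ((i^i)^L^L)^L   [L ::= i]
((i^i)^L^L)^L => ((i^i)^i^L)^L   [L ::= i]
((i^i)^i^L)^L => ((i^i)^i^i)^L   [L ::= i]
((i^i)^i^i)^L => ((i^i)^i^i)^i   [L ::= i]

E=>E^L=>L^L=>(E)^L=>(E^L)^L=>(E^L^L)^L=>(L^L^L)^L=>((E)^L^L)^L=>((E^L)^L^L)^L=>((L^L)^L^L)^L=>((i^L)^L^L)^L=>((i^i)^L^L)^L=>((i^i)^i^L)^L=>((i^i)^i^i)^L=>((i^i)^i^i)^i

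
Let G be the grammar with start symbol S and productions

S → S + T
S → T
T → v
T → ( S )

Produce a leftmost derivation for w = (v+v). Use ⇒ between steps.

S ⇒ T ⇒ (S) ⇒ (S+T) ⇒ (T+T) ⇒ (v+T) ⇒ (v+v)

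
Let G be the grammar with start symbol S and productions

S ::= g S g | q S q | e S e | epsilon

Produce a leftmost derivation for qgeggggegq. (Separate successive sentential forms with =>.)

S => qSq   [S ::= q S q]
qSq => qgSgq   [S ::= g S g]
qgSgq => qgeSegq   [S ::= e S e]
qgeSegq => qgegSgegq   [S ::= g S g]
qgegSgegq => qgeggSggegq   [S ::= g S g]
qgeggSggegq => qgeggggegq   [S ::= epsilon]

S=>qSq=>qgSgq=>qgeSegq=>qgegSgegq=>qgeggSggegq=>qgeggggegq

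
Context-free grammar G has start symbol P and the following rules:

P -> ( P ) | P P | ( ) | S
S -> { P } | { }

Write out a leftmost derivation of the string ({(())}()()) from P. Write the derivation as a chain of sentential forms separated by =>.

P => (P)   [P -> ( P )]
(P) => (PP)   [P -> P P]
(PP) => (PPP)   [P -> P P]
(PPP) => (SPP)   [P -> S]
(SPP) => ({P}PP)   [S -> { P }]
({P}PP) => ({(P)}PP)   [P -> ( P )]
({(P)}PP) => ({(())}PP)   [P -> ( )]
({(())}PP) => ({(())}()P)   [P -> ( )]
({(())}()P) => ({(())}()())   [P -> ( )]

P => (P) => (PP) => (PPP) => (SPP) => ({P}PP) => ({(P)}PP) => ({(())}PP) => ({(())}()P) => ({(())}()())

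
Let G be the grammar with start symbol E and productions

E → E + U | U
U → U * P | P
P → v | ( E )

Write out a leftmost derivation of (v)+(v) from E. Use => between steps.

E => E+U   [E → E + U]
E+U => U+U   [E → U]
U+U => P+U   [U → P]
P+U => (E)+U   [P → ( E )]
(E)+U => (U)+U   [E → U]
(U)+U => (P)+U   [U → P]
(P)+U => (v)+U   [P → v]
(v)+U => (v)+P   [U → P]
(v)+P => (v)+(E)   [P → ( E )]
(v)+(E) => (v)+(U)   [E → U]
(v)+(U) => (v)+(P)   [U → P]
(v)+(P) => (v)+(v)   [P → v]

E => E+U => U+U => P+U => (E)+U => (U)+U => (P)+U => (v)+U => (v)+P => (v)+(E) => (v)+(U) => (v)+(P) => (v)+(v)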